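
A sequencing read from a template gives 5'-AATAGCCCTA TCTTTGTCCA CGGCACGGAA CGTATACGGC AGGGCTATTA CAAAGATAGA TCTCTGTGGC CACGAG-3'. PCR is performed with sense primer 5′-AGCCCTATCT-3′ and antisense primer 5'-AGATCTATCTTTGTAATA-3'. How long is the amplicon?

Forward primer AGCCCTATCT is found on the top strand at positions 4–13.
Taking the reverse complement of AGATCTATCTTTGTAATA gives TATTACAAAGATAGATCT, found at positions 46–63 on the template; the primer anneals here to the top strand with its 3' end pointing upstream.
Product length = (reverse-primer end) − (forward-primer start) + 1 = 63 − 4 + 1 = 60 bp.

60 bp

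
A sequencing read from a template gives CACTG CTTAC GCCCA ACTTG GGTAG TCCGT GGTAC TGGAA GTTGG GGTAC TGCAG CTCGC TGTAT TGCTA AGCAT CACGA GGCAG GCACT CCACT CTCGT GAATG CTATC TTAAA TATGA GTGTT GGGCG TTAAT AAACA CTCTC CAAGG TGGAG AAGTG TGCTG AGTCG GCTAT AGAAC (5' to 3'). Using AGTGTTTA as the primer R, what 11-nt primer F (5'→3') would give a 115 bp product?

The reverse primer's reverse complement TAAACACT matches the template at positions 135–142, so the product ends at position 142.
A 115 bp product then starts at position 142 − 115 + 1 = 28.
The forward primer is identical to the top strand there: CGTGGTACTGG.

5'-CGTGGTACTGG-3'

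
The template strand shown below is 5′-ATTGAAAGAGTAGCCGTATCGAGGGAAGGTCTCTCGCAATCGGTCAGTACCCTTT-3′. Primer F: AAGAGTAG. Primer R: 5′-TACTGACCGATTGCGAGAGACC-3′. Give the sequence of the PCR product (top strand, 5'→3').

Scanning the template, AAGAGTAG occurs at positions 6–13; this primer anneals to the bottom strand there with its 3' end pointing downstream.
Reverse complement of the reverse primer: GGTCTCTCGCAATCGGTCAGTA. This occurs on the top strand at positions 28–49.
The product is the template from position 6 through 49 (44 bp).

5'-AAGAGTAGCCGTATCGAGGGAAGGTCTCTCGCAATCGGTCAGTA-3'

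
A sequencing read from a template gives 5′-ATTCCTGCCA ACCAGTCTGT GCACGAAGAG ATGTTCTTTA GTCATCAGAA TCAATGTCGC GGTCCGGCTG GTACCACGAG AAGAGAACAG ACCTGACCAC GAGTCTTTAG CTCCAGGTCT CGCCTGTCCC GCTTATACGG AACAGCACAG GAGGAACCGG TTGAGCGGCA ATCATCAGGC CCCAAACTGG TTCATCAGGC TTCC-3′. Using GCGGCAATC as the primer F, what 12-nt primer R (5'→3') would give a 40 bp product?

5'-GGAAGCCTGATG-3'

The forward primer binds at positions 165–173, so a 40 bp product ends at position 165 + 40 − 1 = 204.
The reverse primer anneals to the top strand over positions 193–204, i.e. to CATCAGGCTTCC.
Its sequence written 5'→3' is the reverse complement: GGAAGCCTGATG.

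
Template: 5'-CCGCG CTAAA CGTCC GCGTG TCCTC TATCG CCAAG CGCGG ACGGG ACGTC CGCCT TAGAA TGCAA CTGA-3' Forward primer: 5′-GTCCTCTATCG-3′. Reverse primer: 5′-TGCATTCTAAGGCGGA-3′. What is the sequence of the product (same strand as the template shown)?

5'-GTCCTCTATCGCCAAGCGCGGACGGGACGTCCGCCTTAGAATGCA-3'

Scanning the template, GTCCTCTATCG occurs at positions 20–30; this primer anneals to the bottom strand there with its 3' end pointing downstream.
The reverse primer's reverse complement is TCCGCCTTAGAATGCA, which matches the template at positions 49–64.
The product is the template from position 20 through 64 (45 bp).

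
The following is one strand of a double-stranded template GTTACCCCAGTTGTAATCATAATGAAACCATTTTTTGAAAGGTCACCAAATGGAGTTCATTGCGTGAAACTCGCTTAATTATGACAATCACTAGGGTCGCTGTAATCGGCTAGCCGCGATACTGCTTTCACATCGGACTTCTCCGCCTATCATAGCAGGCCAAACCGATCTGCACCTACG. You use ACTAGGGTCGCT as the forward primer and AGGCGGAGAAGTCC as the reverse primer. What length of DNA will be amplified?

59 bp

Forward primer ACTAGGGTCGCT is found on the top strand at positions 90–101.
The reverse primer's reverse complement is GGACTTCTCCGCCT, which matches the template at positions 135–148.
The product runs from position 90 to position 148, so its length is 148 − 90 + 1 = 59 bp.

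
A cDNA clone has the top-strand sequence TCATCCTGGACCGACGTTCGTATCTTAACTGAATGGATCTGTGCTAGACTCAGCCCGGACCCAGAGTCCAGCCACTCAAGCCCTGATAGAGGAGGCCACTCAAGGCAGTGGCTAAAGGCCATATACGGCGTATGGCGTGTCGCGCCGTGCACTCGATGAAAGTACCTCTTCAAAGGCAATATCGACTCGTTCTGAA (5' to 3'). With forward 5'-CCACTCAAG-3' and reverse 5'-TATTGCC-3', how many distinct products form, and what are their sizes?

The forward primer CCACTCAAG matches the top strand at positions 72–80, 96–104.
The reverse primer's reverse complement is GGCAATA, matching at positions 175–181.
Each forward site pairs with the reverse site to give a product ending at position 181: sizes 110, 86 bp.

Two products: 110 bp, 86 bp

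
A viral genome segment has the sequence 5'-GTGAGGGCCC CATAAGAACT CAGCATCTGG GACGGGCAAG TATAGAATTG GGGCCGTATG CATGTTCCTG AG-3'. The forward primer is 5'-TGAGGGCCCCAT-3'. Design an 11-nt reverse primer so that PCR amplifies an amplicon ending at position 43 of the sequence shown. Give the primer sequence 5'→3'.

The forward primer binds at positions 2–13; the product's 3' end on the top strand is position 43.
The reverse primer anneals to the top strand over positions 33–43, i.e. to CGGGCAAGTAT.
Its sequence written 5'→3' is the reverse complement: ATACTTGCCCG.

5'-ATACTTGCCCG-3'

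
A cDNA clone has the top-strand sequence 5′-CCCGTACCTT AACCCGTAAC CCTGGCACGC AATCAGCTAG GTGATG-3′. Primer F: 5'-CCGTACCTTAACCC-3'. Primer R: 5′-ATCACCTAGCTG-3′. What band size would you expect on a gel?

Scanning the template, CCGTACCTTAACCC occurs at positions 2–15; this primer anneals to the bottom strand there with its 3' end pointing downstream.
Reverse complement of the reverse primer: CAGCTAGGTGAT. This occurs on the top strand at positions 34–45.
Amplicon spans positions 2–45: 44 bp.

44 bp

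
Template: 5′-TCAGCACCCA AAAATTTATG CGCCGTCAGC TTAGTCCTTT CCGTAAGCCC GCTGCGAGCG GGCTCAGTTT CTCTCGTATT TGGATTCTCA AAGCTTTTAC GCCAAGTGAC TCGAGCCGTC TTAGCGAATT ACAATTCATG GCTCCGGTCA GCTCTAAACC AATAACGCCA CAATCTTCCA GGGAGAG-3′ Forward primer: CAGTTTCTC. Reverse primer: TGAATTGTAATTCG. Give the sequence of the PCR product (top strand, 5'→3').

Forward primer CAGTTTCTC is found on the top strand at positions 65–73.
The reverse primer's reverse complement is CGAATTACAATTCA, which matches the template at positions 125–138.
The product is the template from position 65 through 138 (74 bp).

5'-CAGTTTCTCTCGTATTTGGATTCTCAAAGCTTTTACGCCAAGTGACTCGAGCCGTCTTAGCGAATTACAATTCA-3'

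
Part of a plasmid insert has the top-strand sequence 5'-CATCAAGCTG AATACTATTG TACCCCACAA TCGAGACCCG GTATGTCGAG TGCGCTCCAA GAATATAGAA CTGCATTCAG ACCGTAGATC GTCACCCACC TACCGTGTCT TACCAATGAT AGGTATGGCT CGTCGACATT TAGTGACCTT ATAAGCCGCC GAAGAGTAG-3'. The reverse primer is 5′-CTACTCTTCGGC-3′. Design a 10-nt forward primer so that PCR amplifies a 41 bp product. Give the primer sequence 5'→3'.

5'-CTCGTCGACA-3'

The reverse primer's reverse complement GCCGAAGAGTAG matches the template at positions 158–169, so the product ends at position 169.
A 41 bp product then starts at position 169 − 41 + 1 = 129.
The forward primer is identical to the top strand there: CTCGTCGACA.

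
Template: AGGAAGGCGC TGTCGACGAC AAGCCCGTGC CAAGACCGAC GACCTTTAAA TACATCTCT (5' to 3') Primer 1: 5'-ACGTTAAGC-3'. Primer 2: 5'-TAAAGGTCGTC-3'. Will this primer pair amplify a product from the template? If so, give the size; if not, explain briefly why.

No product — primer 1 has no binding site in the template.

Primer 1 (ACGTTAAGC) does not match the top strand, and its reverse complement GCTTAACGT does not match either.
With no annealing site for primer 1, no amplification occurs.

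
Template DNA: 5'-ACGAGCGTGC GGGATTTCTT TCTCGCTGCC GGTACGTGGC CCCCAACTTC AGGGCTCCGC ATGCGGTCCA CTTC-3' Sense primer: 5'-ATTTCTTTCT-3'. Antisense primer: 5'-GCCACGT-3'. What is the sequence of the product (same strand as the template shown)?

5'-ATTTCTTTCTCGCTGCCGGTACGTGGC-3'

Scanning the template, ATTTCTTTCT occurs at positions 14–23; this primer anneals to the bottom strand there with its 3' end pointing downstream.
The reverse primer's reverse complement is ACGTGGC, which matches the template at positions 34–40.
The product is the template from position 14 through 40 (27 bp).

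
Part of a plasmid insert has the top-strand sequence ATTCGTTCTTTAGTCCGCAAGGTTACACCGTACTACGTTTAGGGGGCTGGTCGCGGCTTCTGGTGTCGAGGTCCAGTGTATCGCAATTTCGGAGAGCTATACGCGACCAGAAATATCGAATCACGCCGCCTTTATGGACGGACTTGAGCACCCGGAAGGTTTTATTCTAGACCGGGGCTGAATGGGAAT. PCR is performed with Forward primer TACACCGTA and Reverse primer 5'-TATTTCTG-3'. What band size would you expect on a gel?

92 bp

Forward primer TACACCGTA is found on the top strand at positions 24–32.
Taking the reverse complement of TATTTCTG gives CAGAAATA, found at positions 108–115 on the template; the primer anneals here to the top strand with its 3' end pointing upstream.
Amplicon spans positions 24–115: 92 bp.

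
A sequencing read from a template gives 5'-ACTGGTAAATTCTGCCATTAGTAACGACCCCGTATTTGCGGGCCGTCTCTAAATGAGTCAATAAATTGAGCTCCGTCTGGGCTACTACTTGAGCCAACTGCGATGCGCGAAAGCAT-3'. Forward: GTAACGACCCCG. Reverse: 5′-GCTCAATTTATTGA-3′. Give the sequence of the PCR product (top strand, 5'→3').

5'-GTAACGACCCCGTATTTGCGGGCCGTCTCTAAATGAGTCAATAAATTGAGC-3'

Scanning the template, GTAACGACCCCG occurs at positions 21–32; this primer anneals to the bottom strand there with its 3' end pointing downstream.
Reverse complement of the reverse primer: TCAATAAATTGAGC. This occurs on the top strand at positions 58–71.
The product is the template from position 21 through 71 (51 bp).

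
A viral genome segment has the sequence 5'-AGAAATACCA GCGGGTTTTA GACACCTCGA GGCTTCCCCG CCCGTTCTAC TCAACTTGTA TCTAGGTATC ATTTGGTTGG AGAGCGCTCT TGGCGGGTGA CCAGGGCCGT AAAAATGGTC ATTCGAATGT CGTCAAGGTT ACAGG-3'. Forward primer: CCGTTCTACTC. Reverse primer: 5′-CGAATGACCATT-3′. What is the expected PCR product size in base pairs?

Scanning the template, CCGTTCTACTC occurs at positions 42–52; this primer anneals to the bottom strand there with its 3' end pointing downstream.
Taking the reverse complement of CGAATGACCATT gives AATGGTCATTCG, found at positions 114–125 on the template; the primer anneals here to the top strand with its 3' end pointing upstream.
The product runs from position 42 to position 125, so its length is 125 − 42 + 1 = 84 bp.

84 bp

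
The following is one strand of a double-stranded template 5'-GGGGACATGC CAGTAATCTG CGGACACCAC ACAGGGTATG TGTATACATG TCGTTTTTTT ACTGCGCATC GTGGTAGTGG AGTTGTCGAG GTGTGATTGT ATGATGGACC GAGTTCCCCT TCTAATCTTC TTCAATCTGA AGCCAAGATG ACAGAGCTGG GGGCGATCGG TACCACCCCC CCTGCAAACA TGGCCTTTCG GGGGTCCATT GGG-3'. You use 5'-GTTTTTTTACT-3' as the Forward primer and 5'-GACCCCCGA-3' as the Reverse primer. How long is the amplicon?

154 bp

Scanning the template, GTTTTTTTACT occurs at positions 53–63; this primer anneals to the bottom strand there with its 3' end pointing downstream.
Taking the reverse complement of GACCCCCGA gives TCGGGGGTC, found at positions 198–206 on the template; the primer anneals here to the top strand with its 3' end pointing upstream.
The product runs from position 53 to position 206, so its length is 206 − 53 + 1 = 154 bp.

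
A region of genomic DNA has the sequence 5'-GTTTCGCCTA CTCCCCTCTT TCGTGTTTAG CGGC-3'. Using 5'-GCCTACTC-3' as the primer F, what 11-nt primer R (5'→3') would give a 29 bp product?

5'-GCCGCTAAACA-3'

The forward primer binds at positions 6–13, so a 29 bp product ends at position 6 + 29 − 1 = 34.
The reverse primer anneals to the top strand over positions 24–34, i.e. to TGTTTAGCGGC.
Its sequence written 5'→3' is the reverse complement: GCCGCTAAACA.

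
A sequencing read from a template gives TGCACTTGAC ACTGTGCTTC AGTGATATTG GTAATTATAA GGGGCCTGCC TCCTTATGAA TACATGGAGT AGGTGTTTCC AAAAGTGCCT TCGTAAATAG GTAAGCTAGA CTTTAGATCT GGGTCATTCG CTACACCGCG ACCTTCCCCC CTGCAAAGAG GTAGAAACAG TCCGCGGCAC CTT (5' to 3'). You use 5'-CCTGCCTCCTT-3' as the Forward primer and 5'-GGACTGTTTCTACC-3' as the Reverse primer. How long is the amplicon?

Forward primer CCTGCCTCCTT is found on the top strand at positions 45–55.
The reverse primer's reverse complement is GGTAGAAACAGTCC, which matches the template at positions 160–173.
Amplicon spans positions 45–173: 129 bp.

129 bp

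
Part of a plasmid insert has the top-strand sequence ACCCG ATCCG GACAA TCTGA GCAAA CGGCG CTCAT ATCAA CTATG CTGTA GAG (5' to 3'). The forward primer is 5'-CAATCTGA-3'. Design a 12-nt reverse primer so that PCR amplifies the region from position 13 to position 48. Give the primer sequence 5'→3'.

The product's 3' end on the top strand is position 48.
The reverse primer anneals to the top strand over positions 37–48, i.e. to TCAACTATGCTG.
Its sequence written 5'→3' is the reverse complement: CAGCATAGTTGA.

5'-CAGCATAGTTGA-3'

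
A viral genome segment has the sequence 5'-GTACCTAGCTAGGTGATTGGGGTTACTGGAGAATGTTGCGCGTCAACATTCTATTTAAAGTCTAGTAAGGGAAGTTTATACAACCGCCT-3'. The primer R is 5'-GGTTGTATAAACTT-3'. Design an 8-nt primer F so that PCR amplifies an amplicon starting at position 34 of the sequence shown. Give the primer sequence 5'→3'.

The reverse primer's reverse complement AAGTTTATACAACC matches the template at positions 72–85; the product starts at position 34.
The forward primer is identical to the top strand over positions 34–41: TGTTGCGC.

5'-TGTTGCGC-3'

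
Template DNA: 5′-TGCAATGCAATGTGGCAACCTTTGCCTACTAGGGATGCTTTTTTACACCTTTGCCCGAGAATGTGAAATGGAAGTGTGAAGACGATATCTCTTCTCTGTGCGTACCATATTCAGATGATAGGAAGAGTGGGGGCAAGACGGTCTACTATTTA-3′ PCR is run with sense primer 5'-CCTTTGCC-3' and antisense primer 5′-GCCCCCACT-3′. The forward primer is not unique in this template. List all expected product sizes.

The forward primer CCTTTGCC matches the top strand at positions 19–26, 48–55.
The reverse primer's reverse complement is AGTGGGGGC, matching at positions 126–134.
Each forward site pairs with the reverse site to give a product ending at position 134: sizes 116, 87 bp.

116 bp, 87 bp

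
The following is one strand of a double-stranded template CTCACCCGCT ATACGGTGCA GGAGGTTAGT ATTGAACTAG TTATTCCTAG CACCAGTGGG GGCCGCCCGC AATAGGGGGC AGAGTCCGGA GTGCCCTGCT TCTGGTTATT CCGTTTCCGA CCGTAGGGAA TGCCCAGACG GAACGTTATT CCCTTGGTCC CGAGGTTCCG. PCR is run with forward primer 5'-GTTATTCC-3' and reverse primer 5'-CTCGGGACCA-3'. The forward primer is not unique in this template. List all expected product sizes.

The forward primer GTTATTCC matches the top strand at positions 40–47, 105–112, 145–152.
The reverse primer's reverse complement is TGGTCCCGAG, matching at positions 155–164.
Each forward site pairs with the reverse site to give a product ending at position 164: sizes 125, 60, 20 bp.

125 bp, 60 bp, 20 bp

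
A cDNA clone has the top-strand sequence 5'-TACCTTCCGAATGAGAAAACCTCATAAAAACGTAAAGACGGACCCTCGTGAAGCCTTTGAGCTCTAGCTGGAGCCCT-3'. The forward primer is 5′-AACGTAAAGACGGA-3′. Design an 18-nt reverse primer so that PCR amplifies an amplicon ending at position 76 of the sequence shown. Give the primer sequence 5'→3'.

5'-GGGCTCCAGCTAGAGCTC-3'

The forward primer binds at positions 29–42; the product's 3' end on the top strand is position 76.
The reverse primer anneals to the top strand over positions 59–76, i.e. to GAGCTCTAGCTGGAGCCC.
Its sequence written 5'→3' is the reverse complement: GGGCTCCAGCTAGAGCTC.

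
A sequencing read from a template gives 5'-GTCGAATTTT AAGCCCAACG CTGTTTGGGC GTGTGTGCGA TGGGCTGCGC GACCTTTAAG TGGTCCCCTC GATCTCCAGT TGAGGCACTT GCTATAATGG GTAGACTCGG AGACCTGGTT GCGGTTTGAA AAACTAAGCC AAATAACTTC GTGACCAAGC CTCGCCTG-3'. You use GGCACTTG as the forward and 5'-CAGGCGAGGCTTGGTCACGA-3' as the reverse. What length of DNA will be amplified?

85 bp

Forward primer GGCACTTG is found on the top strand at positions 84–91.
The reverse primer's reverse complement is TCGTGACCAAGCCTCGCCTG, which matches the template at positions 149–168.
Product length = (reverse-primer end) − (forward-primer start) + 1 = 168 − 84 + 1 = 85 bp.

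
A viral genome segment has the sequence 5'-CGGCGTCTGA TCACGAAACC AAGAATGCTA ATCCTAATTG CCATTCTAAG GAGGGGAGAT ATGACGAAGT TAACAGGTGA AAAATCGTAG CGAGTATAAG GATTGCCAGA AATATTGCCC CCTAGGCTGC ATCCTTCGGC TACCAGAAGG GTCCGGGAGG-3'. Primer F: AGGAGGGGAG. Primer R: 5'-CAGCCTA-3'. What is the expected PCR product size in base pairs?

The forward primer matches the template at positions 49–58.
Reverse complement of the reverse primer: TAGGCTG. This occurs on the top strand at positions 123–129.
The product runs from position 49 to position 129, so its length is 129 − 49 + 1 = 81 bp.

81 bp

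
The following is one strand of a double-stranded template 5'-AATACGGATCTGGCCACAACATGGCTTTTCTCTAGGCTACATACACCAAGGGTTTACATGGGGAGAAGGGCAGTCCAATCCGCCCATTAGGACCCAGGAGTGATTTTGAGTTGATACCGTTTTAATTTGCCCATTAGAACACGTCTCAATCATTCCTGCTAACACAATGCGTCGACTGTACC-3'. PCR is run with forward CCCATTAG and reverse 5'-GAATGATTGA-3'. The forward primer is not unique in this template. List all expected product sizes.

73 bp, 26 bp

The forward primer CCCATTAG matches the top strand at positions 83–90, 130–137.
The reverse primer's reverse complement is TCAATCATTC, matching at positions 146–155.
Each forward site pairs with the reverse site to give a product ending at position 155: sizes 73, 26 bp.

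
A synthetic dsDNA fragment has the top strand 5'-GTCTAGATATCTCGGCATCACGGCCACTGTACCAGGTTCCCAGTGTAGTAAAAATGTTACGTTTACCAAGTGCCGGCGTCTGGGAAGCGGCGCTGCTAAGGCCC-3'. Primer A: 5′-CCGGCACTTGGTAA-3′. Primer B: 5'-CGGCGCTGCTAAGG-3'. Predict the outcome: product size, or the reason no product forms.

No product — the primers' 3' ends point away from each other.

Primer A (CCGGCACTTGGTAA) has reverse complement TTACCAAGTGCCGG, which matches the top strand at positions 63–76; primer A anneals to the top strand there with its 3' end pointing upstream toward position 63.
Primer B (CGGCGCTGCTAAGG) matches the top strand directly at positions 88–101; it anneals to the bottom strand with its 3' end pointing downstream toward position 101.
The 3' ends diverge (primer A extends toward position 1, primer B toward position 104), so the primers never converge on a shared product.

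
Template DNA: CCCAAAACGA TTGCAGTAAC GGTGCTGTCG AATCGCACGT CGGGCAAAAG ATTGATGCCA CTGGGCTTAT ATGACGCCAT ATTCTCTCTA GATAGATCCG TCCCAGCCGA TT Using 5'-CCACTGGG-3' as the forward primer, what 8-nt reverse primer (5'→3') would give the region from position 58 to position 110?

The product's 3' end on the top strand is position 110.
The reverse primer anneals to the top strand over positions 103–110, i.e. to CCAGCCGA.
Its sequence written 5'→3' is the reverse complement: TCGGCTGG.

5'-TCGGCTGG-3'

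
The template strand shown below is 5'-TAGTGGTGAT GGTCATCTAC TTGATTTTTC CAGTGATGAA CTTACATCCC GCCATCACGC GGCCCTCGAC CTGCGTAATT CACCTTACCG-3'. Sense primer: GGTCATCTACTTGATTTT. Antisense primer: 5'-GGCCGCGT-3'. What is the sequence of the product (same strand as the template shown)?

5'-GGTCATCTACTTGATTTTTCCAGTGATGAACTTACATCCCGCCATCACGCGGCC-3'

The forward primer matches the template at positions 11–28.
Reverse complement of the reverse primer: ACGCGGCC. This occurs on the top strand at positions 57–64.
The product is the template from position 11 through 64 (54 bp).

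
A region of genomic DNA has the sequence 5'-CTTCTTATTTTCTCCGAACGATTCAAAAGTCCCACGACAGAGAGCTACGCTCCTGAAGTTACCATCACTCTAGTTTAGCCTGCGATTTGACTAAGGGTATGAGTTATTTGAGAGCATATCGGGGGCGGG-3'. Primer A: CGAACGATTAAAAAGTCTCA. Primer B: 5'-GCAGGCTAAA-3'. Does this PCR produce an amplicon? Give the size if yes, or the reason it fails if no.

Primer A (CGAACGATTAAAAAGTCTCA) does not match the top strand, and its reverse complement TGAGACTTTTTAATCGTTCG does not match either.
With no annealing site for primer A, no amplification occurs.

No product — primer A has no binding site in the template.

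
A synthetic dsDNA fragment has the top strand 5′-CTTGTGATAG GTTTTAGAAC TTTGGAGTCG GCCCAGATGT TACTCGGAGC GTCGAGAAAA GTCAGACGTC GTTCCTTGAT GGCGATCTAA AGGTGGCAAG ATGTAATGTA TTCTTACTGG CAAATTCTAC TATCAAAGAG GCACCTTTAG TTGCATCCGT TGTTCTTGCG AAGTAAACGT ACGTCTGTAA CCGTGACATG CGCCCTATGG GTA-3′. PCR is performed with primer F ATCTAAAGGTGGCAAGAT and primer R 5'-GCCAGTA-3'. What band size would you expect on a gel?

The forward primer matches the template at positions 85–102.
Reverse complement of the reverse primer: TACTGGC. This occurs on the top strand at positions 115–121.
Product length = (reverse-primer end) − (forward-primer start) + 1 = 121 − 85 + 1 = 37 bp.

37 bp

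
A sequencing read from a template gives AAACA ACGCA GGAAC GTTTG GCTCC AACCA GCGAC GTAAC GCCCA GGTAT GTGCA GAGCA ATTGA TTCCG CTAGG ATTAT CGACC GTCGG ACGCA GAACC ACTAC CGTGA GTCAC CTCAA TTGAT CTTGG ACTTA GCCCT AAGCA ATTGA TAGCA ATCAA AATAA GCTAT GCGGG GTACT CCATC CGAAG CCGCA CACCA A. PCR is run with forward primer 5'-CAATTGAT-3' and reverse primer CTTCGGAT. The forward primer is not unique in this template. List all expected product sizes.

132 bp, 73 bp, 47 bp

The forward primer CAATTGAT matches the top strand at positions 59–66, 118–125, 144–151.
The reverse primer's reverse complement is ATCCGAAG, matching at positions 183–190.
Each forward site pairs with the reverse site to give a product ending at position 190: sizes 132, 73, 47 bp.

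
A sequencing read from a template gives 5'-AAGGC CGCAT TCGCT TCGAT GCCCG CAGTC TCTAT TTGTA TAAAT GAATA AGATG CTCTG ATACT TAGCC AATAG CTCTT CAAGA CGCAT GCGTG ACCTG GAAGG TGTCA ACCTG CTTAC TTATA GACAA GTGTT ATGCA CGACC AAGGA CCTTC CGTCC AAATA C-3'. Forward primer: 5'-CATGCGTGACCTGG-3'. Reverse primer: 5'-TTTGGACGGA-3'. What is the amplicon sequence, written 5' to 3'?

5'-CATGCGTGACCTGGAAGGTGTCAACCTGCTTACTTATAGACAAGTGTTATGCACGACCAAGGACCTTCCGTCCAAA-3'

The forward primer matches the template at positions 88–101.
The reverse primer's reverse complement is TCCGTCCAAA, which matches the template at positions 154–163.
The product is the template from position 88 through 163 (76 bp).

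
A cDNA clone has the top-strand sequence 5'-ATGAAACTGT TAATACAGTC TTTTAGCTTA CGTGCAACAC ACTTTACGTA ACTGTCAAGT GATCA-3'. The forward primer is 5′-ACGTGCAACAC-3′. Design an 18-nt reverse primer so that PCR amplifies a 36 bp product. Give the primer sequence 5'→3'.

5'-TGATCACTTGACAGTTAC-3'

The forward primer binds at positions 30–40, so a 36 bp product ends at position 30 + 36 − 1 = 65.
The reverse primer anneals to the top strand over positions 48–65, i.e. to GTAACTGTCAAGTGATCA.
Its sequence written 5'→3' is the reverse complement: TGATCACTTGACAGTTAC.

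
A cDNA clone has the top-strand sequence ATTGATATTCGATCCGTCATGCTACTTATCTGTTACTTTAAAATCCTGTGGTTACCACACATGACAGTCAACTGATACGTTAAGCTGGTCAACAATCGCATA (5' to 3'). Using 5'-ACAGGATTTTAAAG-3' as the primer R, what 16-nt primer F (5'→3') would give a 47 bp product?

The reverse primer's reverse complement CTTTAAAATCCTGT matches the template at positions 36–49, so the product ends at position 49.
A 47 bp product then starts at position 49 − 47 + 1 = 3.
The forward primer is identical to the top strand there: TGATATTCGATCCGTC.

5'-TGATATTCGATCCGTC-3'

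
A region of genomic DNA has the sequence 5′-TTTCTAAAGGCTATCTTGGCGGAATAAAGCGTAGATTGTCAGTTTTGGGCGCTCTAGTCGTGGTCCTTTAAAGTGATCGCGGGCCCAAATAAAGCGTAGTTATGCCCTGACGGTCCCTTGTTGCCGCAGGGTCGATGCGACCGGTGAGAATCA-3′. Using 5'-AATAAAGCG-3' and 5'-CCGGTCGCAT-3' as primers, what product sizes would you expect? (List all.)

The forward primer AATAAAGCG matches the top strand at positions 23–31, 88–96.
The reverse primer's reverse complement is ATGCGACCGG, matching at positions 135–144.
Each forward site pairs with the reverse site to give a product ending at position 144: sizes 122, 57 bp.

122 bp, 57 bp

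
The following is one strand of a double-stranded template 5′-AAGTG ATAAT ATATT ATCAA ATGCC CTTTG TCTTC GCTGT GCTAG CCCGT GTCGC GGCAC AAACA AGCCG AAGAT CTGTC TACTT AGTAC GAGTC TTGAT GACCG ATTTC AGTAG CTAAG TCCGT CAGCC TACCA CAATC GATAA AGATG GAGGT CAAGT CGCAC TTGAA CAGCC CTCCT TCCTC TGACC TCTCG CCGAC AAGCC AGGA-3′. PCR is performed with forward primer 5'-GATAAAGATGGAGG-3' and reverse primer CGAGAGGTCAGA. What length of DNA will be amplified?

Forward primer GATAAAGATGGAGG is found on the top strand at positions 141–154.
The reverse primer's reverse complement is TCTGACCTCTCG, which matches the template at positions 184–195.
Amplicon spans positions 141–195: 55 bp.

55 bp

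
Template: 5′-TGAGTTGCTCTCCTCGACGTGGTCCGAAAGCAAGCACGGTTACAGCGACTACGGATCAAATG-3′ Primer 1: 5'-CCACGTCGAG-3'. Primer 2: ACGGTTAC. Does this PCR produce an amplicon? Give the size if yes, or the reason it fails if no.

Primer 1 (CCACGTCGAG) has reverse complement CTCGACGTGG, which matches the top strand at positions 13–22; primer 1 anneals to the top strand there with its 3' end pointing upstream toward position 13.
Primer 2 (ACGGTTAC) matches the top strand directly at positions 36–43; it anneals to the bottom strand with its 3' end pointing downstream toward position 43.
The 3' ends diverge (primer 1 extends toward position 1, primer 2 toward position 62), so the primers never converge on a shared product.

No product — the primers' 3' ends point away from each other.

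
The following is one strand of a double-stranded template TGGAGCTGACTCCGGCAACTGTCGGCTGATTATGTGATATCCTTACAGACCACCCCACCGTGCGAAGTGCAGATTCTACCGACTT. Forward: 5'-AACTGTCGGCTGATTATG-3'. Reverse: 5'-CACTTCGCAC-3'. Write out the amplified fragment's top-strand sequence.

Scanning the template, AACTGTCGGCTGATTATG occurs at positions 17–34; this primer anneals to the bottom strand there with its 3' end pointing downstream.
Reverse complement of the reverse primer: GTGCGAAGTG. This occurs on the top strand at positions 60–69.
The product is the template from position 17 through 69 (53 bp).

5'-AACTGTCGGCTGATTATGTGATATCCTTACAGACCACCCCACCGTGCGAAGTG-3'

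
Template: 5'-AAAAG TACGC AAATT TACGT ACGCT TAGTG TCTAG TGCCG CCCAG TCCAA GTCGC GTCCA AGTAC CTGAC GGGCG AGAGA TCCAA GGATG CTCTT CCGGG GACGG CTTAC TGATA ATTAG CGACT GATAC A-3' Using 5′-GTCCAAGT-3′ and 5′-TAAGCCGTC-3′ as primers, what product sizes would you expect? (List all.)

65 bp, 54 bp

The forward primer GTCCAAGT matches the top strand at positions 45–52, 56–63.
The reverse primer's reverse complement is GACGGCTTA, matching at positions 101–109.
Each forward site pairs with the reverse site to give a product ending at position 109: sizes 65, 54 bp.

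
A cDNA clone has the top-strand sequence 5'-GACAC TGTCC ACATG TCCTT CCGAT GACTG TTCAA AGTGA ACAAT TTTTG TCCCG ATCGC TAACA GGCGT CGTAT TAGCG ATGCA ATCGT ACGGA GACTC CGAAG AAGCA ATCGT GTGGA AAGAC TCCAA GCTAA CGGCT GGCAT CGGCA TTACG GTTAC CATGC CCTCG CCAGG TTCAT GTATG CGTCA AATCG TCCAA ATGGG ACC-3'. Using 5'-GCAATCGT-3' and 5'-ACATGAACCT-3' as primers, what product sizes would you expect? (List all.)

100 bp, 75 bp

The forward primer GCAATCGT matches the top strand at positions 83–90, 108–115.
The reverse primer's reverse complement is AGGTTCATGT, matching at positions 173–182.
Each forward site pairs with the reverse site to give a product ending at position 182: sizes 100, 75 bp.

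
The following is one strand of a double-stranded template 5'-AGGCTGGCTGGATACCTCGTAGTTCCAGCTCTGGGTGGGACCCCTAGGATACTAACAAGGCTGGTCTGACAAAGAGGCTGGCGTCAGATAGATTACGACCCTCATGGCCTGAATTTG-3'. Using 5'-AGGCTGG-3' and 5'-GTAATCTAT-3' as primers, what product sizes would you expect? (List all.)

The forward primer AGGCTGG matches the top strand at positions 1–7, 58–64, 75–81.
The reverse primer's reverse complement is ATAGATTAC, matching at positions 88–96.
Each forward site pairs with the reverse site to give a product ending at position 96: sizes 96, 39, 22 bp.

96 bp, 39 bp, 22 bp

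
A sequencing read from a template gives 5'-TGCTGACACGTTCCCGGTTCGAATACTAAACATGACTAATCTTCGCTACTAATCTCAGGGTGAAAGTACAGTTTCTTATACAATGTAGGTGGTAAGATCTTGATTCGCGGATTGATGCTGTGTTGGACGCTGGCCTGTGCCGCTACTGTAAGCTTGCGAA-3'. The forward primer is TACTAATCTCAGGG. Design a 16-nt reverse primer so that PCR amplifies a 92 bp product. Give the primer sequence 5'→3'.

The forward primer binds at positions 47–60, so a 92 bp product ends at position 47 + 92 − 1 = 138.
The reverse primer anneals to the top strand over positions 123–138, i.e. to TTGGACGCTGGCCTGT.
Its sequence written 5'→3' is the reverse complement: ACAGGCCAGCGTCCAA.

5'-ACAGGCCAGCGTCCAA-3'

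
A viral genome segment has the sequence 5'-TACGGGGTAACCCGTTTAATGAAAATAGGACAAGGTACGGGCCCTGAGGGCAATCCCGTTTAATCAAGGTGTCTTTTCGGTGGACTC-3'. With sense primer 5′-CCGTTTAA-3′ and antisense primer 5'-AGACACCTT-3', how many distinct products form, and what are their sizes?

The forward primer CCGTTTAA matches the top strand at positions 12–19, 56–63.
The reverse primer's reverse complement is AAGGTGTCT, matching at positions 66–74.
Each forward site pairs with the reverse site to give a product ending at position 74: sizes 63, 19 bp.

Two products: 63 bp, 19 bp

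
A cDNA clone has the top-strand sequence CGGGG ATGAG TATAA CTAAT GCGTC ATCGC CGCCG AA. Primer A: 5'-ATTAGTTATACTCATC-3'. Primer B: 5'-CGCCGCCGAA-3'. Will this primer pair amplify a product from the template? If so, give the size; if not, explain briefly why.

Primer A (ATTAGTTATACTCATC) has reverse complement GATGAGTATAACTAAT, which matches the top strand at positions 5–20; primer A anneals to the top strand there with its 3' end pointing upstream toward position 5.
Primer B (CGCCGCCGAA) matches the top strand directly at positions 28–37; it anneals to the bottom strand with its 3' end pointing downstream toward position 37.
The 3' ends diverge (primer A extends toward position 1, primer B toward position 37), so the primers never converge on a shared product.

No product — the primers' 3' ends point away from each other.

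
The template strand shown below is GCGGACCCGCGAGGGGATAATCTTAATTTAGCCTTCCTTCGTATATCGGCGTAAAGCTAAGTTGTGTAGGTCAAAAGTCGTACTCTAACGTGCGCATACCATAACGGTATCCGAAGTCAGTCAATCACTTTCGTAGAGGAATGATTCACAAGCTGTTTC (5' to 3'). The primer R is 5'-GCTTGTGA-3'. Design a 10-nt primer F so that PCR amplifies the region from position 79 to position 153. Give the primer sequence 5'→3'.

The reverse primer's reverse complement TCACAAGC matches the template at positions 146–153; the product starts at position 79.
The forward primer is identical to the top strand over positions 79–88: CGTACTCTAA.

5'-CGTACTCTAA-3'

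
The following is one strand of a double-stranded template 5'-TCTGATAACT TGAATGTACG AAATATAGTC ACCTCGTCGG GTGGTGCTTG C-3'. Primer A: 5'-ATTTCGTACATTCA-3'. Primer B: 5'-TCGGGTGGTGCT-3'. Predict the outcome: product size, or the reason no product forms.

No product — the primers' 3' ends point away from each other.

Primer A (ATTTCGTACATTCA) has reverse complement TGAATGTACGAAAT, which matches the top strand at positions 11–24; primer A anneals to the top strand there with its 3' end pointing upstream toward position 11.
Primer B (TCGGGTGGTGCT) matches the top strand directly at positions 37–48; it anneals to the bottom strand with its 3' end pointing downstream toward position 48.
The 3' ends diverge (primer A extends toward position 1, primer B toward position 51), so the primers never converge on a shared product.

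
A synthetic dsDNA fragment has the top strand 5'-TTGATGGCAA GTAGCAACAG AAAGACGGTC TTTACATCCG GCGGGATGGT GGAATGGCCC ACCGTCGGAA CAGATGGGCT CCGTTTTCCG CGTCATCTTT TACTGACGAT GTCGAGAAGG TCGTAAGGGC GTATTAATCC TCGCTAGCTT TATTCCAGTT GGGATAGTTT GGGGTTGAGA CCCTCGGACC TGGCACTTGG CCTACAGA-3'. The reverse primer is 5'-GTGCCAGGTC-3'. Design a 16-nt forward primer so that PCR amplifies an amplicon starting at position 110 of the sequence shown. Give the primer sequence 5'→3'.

5'-TGTCGAGAAGGTCGTA-3'

The reverse primer's reverse complement GACCTGGCAC matches the template at positions 187–196; the product starts at position 110.
The forward primer is identical to the top strand over positions 110–125: TGTCGAGAAGGTCGTA.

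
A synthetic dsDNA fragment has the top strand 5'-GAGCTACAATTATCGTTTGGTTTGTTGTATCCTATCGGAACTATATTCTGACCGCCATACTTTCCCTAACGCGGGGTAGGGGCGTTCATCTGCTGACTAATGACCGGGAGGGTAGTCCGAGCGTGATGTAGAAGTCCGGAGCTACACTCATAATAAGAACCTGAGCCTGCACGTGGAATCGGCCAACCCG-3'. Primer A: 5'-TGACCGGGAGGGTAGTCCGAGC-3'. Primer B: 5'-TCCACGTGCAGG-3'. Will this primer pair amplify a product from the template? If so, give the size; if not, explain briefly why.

Primer A (TGACCGGGAGGGTAGTCCGAGC) matches the top strand at positions 101–122; it acts as a forward primer.
Primer B's reverse complement is CCTGCACGTGGA, matching the top strand at positions 166–177; it acts as a reverse primer.
The 3' ends face each other across positions 101–177, giving a 77 bp product.

Yes — a 77 bp product.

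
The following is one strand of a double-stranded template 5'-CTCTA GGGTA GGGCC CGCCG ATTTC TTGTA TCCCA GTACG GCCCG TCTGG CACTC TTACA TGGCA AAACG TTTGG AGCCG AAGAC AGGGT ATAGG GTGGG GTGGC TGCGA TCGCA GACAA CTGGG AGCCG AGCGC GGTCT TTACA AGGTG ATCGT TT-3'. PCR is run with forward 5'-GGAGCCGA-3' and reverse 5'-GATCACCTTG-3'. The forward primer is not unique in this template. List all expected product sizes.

80 bp, 30 bp

The forward primer GGAGCCGA matches the top strand at positions 74–81, 124–131.
The reverse primer's reverse complement is CAAGGTGATC, matching at positions 144–153.
Each forward site pairs with the reverse site to give a product ending at position 153: sizes 80, 30 bp.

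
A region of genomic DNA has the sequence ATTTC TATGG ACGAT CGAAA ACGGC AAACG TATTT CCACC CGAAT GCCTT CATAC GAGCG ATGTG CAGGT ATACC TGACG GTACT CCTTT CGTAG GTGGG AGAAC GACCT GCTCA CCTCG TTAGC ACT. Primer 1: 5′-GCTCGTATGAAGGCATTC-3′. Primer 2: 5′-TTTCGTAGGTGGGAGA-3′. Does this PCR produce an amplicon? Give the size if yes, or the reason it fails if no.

Primer 1 (GCTCGTATGAAGGCATTC) has reverse complement GAATGCCTTCATACGAGC, which matches the top strand at positions 42–59; primer 1 anneals to the top strand there with its 3' end pointing upstream toward position 42.
Primer 2 (TTTCGTAGGTGGGAGA) matches the top strand directly at positions 88–103; it anneals to the bottom strand with its 3' end pointing downstream toward position 103.
The 3' ends diverge (primer 1 extends toward position 1, primer 2 toward position 128), so the primers never converge on a shared product.

No product — the primers' 3' ends point away from each other.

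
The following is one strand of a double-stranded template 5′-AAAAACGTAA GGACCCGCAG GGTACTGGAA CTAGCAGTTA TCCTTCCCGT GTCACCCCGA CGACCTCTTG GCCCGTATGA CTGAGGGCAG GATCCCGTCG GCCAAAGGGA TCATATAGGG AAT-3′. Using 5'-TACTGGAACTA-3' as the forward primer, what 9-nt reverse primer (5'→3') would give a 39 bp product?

5'-GTCGGGGTG-3'

The forward primer binds at positions 23–33, so a 39 bp product ends at position 23 + 39 − 1 = 61.
The reverse primer anneals to the top strand over positions 53–61, i.e. to CACCCCGAC.
Its sequence written 5'→3' is the reverse complement: GTCGGGGTG.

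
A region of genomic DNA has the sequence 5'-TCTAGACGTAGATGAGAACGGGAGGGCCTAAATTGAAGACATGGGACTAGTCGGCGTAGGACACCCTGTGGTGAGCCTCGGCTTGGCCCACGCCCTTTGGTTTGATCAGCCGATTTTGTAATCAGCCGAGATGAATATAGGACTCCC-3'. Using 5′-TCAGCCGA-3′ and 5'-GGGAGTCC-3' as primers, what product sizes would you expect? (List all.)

42 bp, 26 bp

The forward primer TCAGCCGA matches the top strand at positions 106–113, 122–129.
The reverse primer's reverse complement is GGACTCCC, matching at positions 140–147.
Each forward site pairs with the reverse site to give a product ending at position 147: sizes 42, 26 bp.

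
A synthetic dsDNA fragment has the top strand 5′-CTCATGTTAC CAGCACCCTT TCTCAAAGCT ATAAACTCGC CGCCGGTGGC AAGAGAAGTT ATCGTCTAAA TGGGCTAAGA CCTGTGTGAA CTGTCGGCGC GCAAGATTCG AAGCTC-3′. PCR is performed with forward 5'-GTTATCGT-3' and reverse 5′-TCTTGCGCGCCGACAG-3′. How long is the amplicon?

The forward primer matches the template at positions 58–65.
Taking the reverse complement of TCTTGCGCGCCGACAG gives CTGTCGGCGCGCAAGA, found at positions 91–106 on the template; the primer anneals here to the top strand with its 3' end pointing upstream.
Product length = (reverse-primer end) − (forward-primer start) + 1 = 106 − 58 + 1 = 49 bp.

49 bp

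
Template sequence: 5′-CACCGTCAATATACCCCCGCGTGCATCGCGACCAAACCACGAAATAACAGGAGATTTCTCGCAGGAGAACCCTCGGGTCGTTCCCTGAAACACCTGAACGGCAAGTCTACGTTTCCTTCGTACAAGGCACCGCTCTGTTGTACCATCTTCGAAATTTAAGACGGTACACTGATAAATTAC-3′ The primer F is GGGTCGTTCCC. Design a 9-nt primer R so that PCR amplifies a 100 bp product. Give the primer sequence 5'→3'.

5'-TATCAGTGT-3'

The forward primer binds at positions 75–85, so a 100 bp product ends at position 75 + 100 − 1 = 174.
The reverse primer anneals to the top strand over positions 166–174, i.e. to ACACTGATA.
Its sequence written 5'→3' is the reverse complement: TATCAGTGT.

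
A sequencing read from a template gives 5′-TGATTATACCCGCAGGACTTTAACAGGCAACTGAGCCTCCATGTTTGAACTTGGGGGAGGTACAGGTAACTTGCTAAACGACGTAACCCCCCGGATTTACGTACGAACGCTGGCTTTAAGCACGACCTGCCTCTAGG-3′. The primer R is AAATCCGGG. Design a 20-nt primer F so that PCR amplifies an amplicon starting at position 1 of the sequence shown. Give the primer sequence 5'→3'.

The reverse primer's reverse complement CCCGGATTT matches the template at positions 90–98; the product starts at position 1.
The forward primer is identical to the top strand over positions 1–20: TGATTATACCCGCAGGACTT.

5'-TGATTATACCCGCAGGACTT-3'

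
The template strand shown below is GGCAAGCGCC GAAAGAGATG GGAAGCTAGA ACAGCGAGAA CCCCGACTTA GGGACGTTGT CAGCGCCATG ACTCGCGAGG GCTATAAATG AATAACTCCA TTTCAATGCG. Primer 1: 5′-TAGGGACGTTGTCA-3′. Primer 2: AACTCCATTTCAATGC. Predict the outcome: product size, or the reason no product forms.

Primer 1 (TAGGGACGTTGTCA) matches the top strand at positions 49–62 (3' end points downstream).
Primer 2 (AACTCCATTTCAATGC) also matches the top strand directly, at positions 94–109 — its reverse complement GCATTGAAATGGAGTT is not present.
Both primers anneal to the bottom strand with 3' ends pointing the same way, so neither can prime synthesis back toward the other.

No product — both primers anneal to the same strand and extend in the same direction.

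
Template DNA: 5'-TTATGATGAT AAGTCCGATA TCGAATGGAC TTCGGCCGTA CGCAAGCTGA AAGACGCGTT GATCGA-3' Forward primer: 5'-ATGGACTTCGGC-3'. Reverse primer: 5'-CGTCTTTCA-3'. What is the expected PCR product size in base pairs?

Scanning the template, ATGGACTTCGGC occurs at positions 25–36; this primer anneals to the bottom strand there with its 3' end pointing downstream.
Taking the reverse complement of CGTCTTTCA gives TGAAAGACG, found at positions 48–56 on the template; the primer anneals here to the top strand with its 3' end pointing upstream.
Amplicon spans positions 25–56: 32 bp.

32 bp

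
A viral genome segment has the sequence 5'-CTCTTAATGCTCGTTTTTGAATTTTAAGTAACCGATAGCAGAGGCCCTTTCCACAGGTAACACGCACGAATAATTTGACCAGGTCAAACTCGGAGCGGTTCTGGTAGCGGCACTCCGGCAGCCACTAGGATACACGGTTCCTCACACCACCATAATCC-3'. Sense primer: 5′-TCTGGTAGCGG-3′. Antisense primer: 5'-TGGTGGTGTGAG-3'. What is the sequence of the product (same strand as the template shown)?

5'-TCTGGTAGCGGCACTCCGGCAGCCACTAGGATACACGGTTCCTCACACCACCA-3'

Scanning the template, TCTGGTAGCGG occurs at positions 100–110; this primer anneals to the bottom strand there with its 3' end pointing downstream.
Taking the reverse complement of TGGTGGTGTGAG gives CTCACACCACCA, found at positions 141–152 on the template; the primer anneals here to the top strand with its 3' end pointing upstream.
The product is the template from position 100 through 152 (53 bp).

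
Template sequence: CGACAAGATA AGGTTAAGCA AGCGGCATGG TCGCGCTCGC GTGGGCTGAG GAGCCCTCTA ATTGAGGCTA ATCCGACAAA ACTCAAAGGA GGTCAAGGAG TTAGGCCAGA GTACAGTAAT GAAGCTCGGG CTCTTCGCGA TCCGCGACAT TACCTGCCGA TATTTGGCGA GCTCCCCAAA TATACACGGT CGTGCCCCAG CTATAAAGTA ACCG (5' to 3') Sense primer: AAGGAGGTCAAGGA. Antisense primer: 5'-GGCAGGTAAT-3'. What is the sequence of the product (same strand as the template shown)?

The forward primer matches the template at positions 86–99.
The reverse primer's reverse complement is ATTACCTGCC, which matches the template at positions 149–158.
The product is the template from position 86 through 158 (73 bp).

5'-AAGGAGGTCAAGGAGTTAGGCCAGAGTACAGTAATGAAGCTCGGGCTCTTCGCGATCCGCGACATTACCTGCC-3'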